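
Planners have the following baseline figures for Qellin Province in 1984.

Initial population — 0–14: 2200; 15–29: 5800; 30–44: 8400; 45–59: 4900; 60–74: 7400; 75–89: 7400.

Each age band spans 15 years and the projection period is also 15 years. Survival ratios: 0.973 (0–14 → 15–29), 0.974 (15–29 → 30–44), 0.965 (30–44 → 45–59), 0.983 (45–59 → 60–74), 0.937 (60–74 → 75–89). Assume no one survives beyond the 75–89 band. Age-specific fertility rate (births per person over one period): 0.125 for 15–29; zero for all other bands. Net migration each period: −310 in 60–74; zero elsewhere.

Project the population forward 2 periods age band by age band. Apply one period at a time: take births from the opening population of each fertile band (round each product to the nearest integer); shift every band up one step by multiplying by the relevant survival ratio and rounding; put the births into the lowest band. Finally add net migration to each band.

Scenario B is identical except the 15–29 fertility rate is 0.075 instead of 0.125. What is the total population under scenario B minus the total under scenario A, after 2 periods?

-389

Call the bands 1 to 6, youngest first.
— Period 1 —
Births: 5800 × 0.125 = 725
Band 2: 2200 × 0.973 = 2141
Band 3: 5800 × 0.974 = 5649
Band 4: 8400 × 0.965 = 8106
Band 5: 4900 × 0.983 = 4817
Band 6: 7400 × 0.937 = 6934
Net migration: Band 5 − 310 → 4507
→ [725, 2141, 5649, 8106, 4507, 6934]
— Period 2 —
Births: 2141 × 0.125 = 268
Band 2: 725 × 0.973 = 705
Band 3: 2141 × 0.974 = 2085
Band 4: 5649 × 0.965 = 5451
Band 5: 8106 × 0.983 = 7968
Band 6: 4507 × 0.937 = 4223
Net migration: Band 5 − 310 → 7658
→ [268, 705, 2085, 5451, 7658, 4223]
Scenario A total after 2 periods: 20390
Scenario B projection —
— Period 1 —
Births: 5800 × 0.075 = 435
Band 2: 2200 × 0.973 = 2141
Band 3: 5800 × 0.974 = 5649
Band 4: 8400 × 0.965 = 8106
Band 5: 4900 × 0.983 = 4817
Band 6: 7400 × 0.937 = 6934
Net migration: Band 5 − 310 → 4507
→ [435, 2141, 5649, 8106, 4507, 6934]
— Period 2 —
Births: 2141 × 0.075 = 161
Band 2: 435 × 0.973 = 423
Band 3: 2141 × 0.974 = 2085
Band 4: 5649 × 0.965 = 5451
Band 5: 8106 × 0.983 = 7968
Band 6: 4507 × 0.937 = 4223
Net migration: Band 5 − 310 → 7658
→ [161, 423, 2085, 5451, 7658, 4223]
Scenario B total after 2 periods: 20001
Difference B − A = 20001 − 20390 = -389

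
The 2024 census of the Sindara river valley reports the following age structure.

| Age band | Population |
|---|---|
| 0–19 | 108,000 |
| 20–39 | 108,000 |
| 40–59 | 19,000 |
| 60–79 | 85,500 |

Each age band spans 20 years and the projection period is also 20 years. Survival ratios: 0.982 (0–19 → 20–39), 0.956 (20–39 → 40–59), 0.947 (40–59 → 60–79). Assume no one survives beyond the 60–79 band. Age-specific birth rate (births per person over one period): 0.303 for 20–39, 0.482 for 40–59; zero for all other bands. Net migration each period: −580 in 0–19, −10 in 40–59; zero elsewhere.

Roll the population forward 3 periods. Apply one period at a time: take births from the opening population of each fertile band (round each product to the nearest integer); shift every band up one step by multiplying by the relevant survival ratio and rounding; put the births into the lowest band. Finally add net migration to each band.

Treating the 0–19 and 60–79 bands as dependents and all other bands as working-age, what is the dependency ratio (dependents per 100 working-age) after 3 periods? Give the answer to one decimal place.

132.0

Period 1.
Births: 108000 × 0.303 = 32724  |  19000 × 0.482 = 9158 ⇒ total 41882
20–39: 108000 × 0.982 = 106056
40–59: 108000 × 0.956 = 103248
60–79: 19000 × 0.947 = 17993
Net migration: 0–19 − 580 → 41302; 40–59 − 10 → 103238
Giving 41302 / 106056 / 103238 / 17993.
Period 2.
Births: 106056 × 0.303 = 32135  |  103238 × 0.482 = 49761 ⇒ total 81896
20–39: 41302 × 0.982 = 40559
40–59: 106056 × 0.956 = 101390
60–79: 103238 × 0.947 = 97766
Net migration: 0–19 − 580 → 81316; 40–59 − 10 → 101380
Giving 81316 / 40559 / 101380 / 97766.
Period 3.
Births: 40559 × 0.303 = 12289  |  101380 × 0.482 = 48865 ⇒ total 61154
20–39: 81316 × 0.982 = 79852
40–59: 40559 × 0.956 = 38774
60–79: 101380 × 0.947 = 96007
Net migration: 0–19 − 580 → 60574; 40–59 − 10 → 38764
Giving 60574 / 79852 / 38764 / 96007.
Dependents (band 0–19 + band 60–79) = 60574 + 96007 = 156581; working-age = 118616; ratio = 156581/118616 × 100 = 132.0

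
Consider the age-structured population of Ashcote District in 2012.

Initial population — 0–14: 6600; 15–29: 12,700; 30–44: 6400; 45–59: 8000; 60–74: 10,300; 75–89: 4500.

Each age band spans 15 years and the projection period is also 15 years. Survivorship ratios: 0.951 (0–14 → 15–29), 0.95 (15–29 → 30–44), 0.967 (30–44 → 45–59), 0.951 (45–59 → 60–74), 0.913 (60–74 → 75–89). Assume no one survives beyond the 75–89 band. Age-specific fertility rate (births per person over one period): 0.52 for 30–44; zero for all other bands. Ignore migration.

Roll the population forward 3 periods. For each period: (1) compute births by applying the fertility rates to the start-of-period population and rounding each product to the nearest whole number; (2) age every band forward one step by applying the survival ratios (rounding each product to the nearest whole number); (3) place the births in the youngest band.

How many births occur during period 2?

Period 1.
Births: 6400 * 0.52 = 3328
15–29: 6600 * 0.951 = 6277
30–44: 12700 * 0.95 = 12065
45–59: 6400 * 0.967 = 6189
60–74: 8000 * 0.951 = 7608
75–89: 10300 * 0.913 = 9404
Population now: 0–14=3328, 15–29=6277, 30–44=12065, 45–59=6189, 60–74=7608, 75–89=9404
Period 2.
Births: 12065 * 0.52 = 6274
15–29: 3328 * 0.951 = 3165
30–44: 6277 * 0.95 = 5963
45–59: 12065 * 0.967 = 11667
60–74: 6189 * 0.951 = 5886
75–89: 7608 * 0.913 = 6946
Population now: 0–14=6274, 15–29=3165, 30–44=5963, 45–59=11667, 60–74=5886, 75–89=6946

6274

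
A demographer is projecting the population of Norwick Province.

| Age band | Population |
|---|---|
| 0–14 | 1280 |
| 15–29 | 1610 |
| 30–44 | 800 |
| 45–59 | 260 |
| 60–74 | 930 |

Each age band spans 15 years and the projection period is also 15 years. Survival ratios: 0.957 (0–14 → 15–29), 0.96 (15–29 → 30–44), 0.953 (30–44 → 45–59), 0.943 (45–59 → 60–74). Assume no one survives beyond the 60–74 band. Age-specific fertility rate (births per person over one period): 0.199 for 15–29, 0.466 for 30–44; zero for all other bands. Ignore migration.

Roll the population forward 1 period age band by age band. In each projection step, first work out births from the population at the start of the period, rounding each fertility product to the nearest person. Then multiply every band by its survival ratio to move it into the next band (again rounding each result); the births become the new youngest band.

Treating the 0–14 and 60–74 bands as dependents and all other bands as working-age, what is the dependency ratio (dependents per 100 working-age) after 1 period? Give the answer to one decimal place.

Call the groups 1 to 5, youngest first.
After projecting period 1:
Births: 1610 × 0.199 = 320  |  800 × 0.466 = 373 → total 693
Group 2: 1280 × 0.957 = 1225
Group 3: 1610 × 0.96 = 1546
Group 4: 800 × 0.953 = 762
Group 5: 260 × 0.943 = 245
End of period: [693, 1225, 1546, 762, 245]
Dependents (band 0–14 + band 60–74) = 693 + 245 = 938; working-age = 3533; ratio = 938/3533 × 100 = 26.5

26.5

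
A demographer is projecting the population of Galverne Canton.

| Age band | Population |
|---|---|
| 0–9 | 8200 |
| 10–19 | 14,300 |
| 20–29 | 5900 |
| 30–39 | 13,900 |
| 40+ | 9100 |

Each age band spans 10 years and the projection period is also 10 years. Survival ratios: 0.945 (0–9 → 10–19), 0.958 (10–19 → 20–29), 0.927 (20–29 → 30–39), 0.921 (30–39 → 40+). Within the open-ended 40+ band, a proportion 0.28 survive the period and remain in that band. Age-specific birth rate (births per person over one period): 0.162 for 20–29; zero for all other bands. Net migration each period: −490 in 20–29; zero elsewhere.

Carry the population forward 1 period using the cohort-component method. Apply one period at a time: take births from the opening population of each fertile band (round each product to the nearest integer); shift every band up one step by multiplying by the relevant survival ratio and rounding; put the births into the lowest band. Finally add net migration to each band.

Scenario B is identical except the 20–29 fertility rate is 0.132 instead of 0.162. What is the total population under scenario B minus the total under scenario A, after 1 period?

Let band 1 be 0–9 through band 5 = 40+.
[period 1]
Births: 5900 × 0.162 = 956
Band 2: 8200 × 0.945 = 7749
Band 3: 14300 × 0.958 = 13699
Band 4: 5900 × 0.927 = 5469
Band 5: 13900 × 0.921 + 9100 × 0.28 = 12802 + 2548 = 15350
Net migration: Band 3 − 490 → 13209
Population now: 0–9=956, 10–19=7749, 20–29=13209, 30–39=5469, 40+=15350
Scenario A total after 1 period: 42733
Scenario B projection —
[period 1]
Births: 5900 × 0.132 = 779
Band 2: 8200 × 0.945 = 7749
Band 3: 14300 × 0.958 = 13699
Band 4: 5900 × 0.927 = 5469
Band 5: 13900 × 0.921 + 9100 × 0.28 = 12802 + 2548 = 15350
Net migration: Band 3 − 490 → 13209
Population now: 0–9=779, 10–19=7749, 20–29=13209, 30–39=5469, 40+=15350
Scenario B total after 1 period: 42556
Difference B − A = 42556 − 42733 = -177

-177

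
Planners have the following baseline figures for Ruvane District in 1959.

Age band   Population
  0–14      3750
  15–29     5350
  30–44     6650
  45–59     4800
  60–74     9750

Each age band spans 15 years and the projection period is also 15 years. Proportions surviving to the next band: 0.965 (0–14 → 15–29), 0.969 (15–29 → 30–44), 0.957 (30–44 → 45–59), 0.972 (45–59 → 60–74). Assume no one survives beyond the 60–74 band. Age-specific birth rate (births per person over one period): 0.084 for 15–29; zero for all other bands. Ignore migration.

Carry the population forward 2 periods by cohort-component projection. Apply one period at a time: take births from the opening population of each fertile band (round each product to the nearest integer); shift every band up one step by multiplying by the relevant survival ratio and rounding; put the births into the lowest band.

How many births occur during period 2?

— Period 1 —
Births: 5350 * 0.084 = 449
15–29: 3750 * 0.965 = 3619
30–44: 5350 * 0.969 = 5184
45–59: 6650 * 0.957 = 6364
60–74: 4800 * 0.972 = 4666
Population now: 0–14=449, 15–29=3619, 30–44=5184, 45–59=6364, 60–74=4666
— Period 2 —
Births: 3619 * 0.084 = 304
15–29: 449 * 0.965 = 433
30–44: 3619 * 0.969 = 3507
45–59: 5184 * 0.957 = 4961
60–74: 6364 * 0.972 = 6186
Population now: 0–14=304, 15–29=433, 30–44=3507, 45–59=4961, 60–74=6186

304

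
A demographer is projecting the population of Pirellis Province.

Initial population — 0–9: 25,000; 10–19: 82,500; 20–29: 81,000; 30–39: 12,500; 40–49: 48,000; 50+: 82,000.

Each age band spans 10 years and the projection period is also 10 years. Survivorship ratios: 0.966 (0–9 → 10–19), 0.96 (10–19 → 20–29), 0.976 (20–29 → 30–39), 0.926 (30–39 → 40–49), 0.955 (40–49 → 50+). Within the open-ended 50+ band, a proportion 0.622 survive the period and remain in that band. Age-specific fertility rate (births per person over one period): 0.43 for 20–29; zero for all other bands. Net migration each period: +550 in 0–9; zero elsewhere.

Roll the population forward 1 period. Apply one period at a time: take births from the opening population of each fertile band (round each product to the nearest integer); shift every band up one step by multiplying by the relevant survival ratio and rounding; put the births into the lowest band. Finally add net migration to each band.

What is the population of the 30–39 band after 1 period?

Numbering the bands 1..6 from youngest to oldest:
Period 1:
Births: 81000 × 0.43 = 34830
Band 2: 25000 × 0.966 = 24150
Band 3: 82500 × 0.96 = 79200
Band 4: 81000 × 0.976 = 79056
Band 5: 12500 × 0.926 = 11575
Band 6: 48000 × 0.955 + 82000 × 0.622 = 45840 + 51004 = 96844
Net migration: Band 1 + 550 → 35380
Population now: 0–9=35380, 10–19=24150, 20–29=79200, 30–39=79056, 40–49=11575, 50+=96844

79056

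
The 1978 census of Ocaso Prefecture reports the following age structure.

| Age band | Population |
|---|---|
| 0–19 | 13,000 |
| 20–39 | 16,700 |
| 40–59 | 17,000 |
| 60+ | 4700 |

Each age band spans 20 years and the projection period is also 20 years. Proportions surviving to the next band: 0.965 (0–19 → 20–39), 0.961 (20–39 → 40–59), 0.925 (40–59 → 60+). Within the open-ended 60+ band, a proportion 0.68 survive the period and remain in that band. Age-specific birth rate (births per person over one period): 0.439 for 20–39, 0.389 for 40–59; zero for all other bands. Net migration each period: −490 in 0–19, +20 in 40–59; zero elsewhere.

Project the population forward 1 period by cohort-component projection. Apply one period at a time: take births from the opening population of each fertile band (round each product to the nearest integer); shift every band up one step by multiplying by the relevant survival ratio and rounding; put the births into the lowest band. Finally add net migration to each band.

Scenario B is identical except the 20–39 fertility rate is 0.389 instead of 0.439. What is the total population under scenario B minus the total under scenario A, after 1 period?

-835

[period 1]
Births: 16700 × 0.439 = 7331, 17000 × 0.389 = 6613 ⇒ total 13944
20–39: 13000 × 0.965 = 12545
40–59: 16700 × 0.961 = 16049
60+: 17000 × 0.925 + 4700 × 0.68 = 15725 + 3196 = 18921
Net migration: 0–19 − 490 → 13454; 40–59 + 20 → 16069
→ [13454, 12545, 16069, 18921]
Scenario A total after 1 period: 60989
Scenario B projection —
[period 1]
Births: 16700 × 0.389 = 6496, 17000 × 0.389 = 6613 ⇒ total 13109
20–39: 13000 × 0.965 = 12545
40–59: 16700 × 0.961 = 16049
60+: 17000 × 0.925 + 4700 × 0.68 = 15725 + 3196 = 18921
Net migration: 0–19 − 490 → 12619; 40–59 + 20 → 16069
→ [12619, 12545, 16069, 18921]
Scenario B total after 1 period: 60154
Difference B − A = 60154 − 60989 = -835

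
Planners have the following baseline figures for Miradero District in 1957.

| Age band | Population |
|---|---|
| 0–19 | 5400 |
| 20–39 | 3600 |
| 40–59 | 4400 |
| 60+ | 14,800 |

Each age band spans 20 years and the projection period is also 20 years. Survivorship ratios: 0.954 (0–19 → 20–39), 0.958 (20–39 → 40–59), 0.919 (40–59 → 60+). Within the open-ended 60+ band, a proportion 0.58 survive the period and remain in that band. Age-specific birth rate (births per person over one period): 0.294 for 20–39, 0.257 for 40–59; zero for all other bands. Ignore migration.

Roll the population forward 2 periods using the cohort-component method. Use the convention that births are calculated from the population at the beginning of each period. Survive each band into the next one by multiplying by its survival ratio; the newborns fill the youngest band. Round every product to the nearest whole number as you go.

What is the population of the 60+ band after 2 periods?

Let band 1 be 0–19 through band 4 = 60+.
Period 1:
Births: 3600 × 0.294 = 1058 ; 4400 × 0.257 = 1131 ⇒ total 2189
Band 2: 5400 × 0.954 = 5152
Band 3: 3600 × 0.958 = 3449
Band 4: 4400 × 0.919 + 14800 × 0.58 = 4044 + 8584 = 12628
→ [2189, 5152, 3449, 12628]
Period 2:
Births: 5152 × 0.294 = 1515 ; 3449 × 0.257 = 886 ⇒ total 2401
Band 2: 2189 × 0.954 = 2088
Band 3: 5152 × 0.958 = 4936
Band 4: 3449 × 0.919 + 12628 × 0.58 = 3170 + 7324 = 10494
→ [2401, 2088, 4936, 10494]

10494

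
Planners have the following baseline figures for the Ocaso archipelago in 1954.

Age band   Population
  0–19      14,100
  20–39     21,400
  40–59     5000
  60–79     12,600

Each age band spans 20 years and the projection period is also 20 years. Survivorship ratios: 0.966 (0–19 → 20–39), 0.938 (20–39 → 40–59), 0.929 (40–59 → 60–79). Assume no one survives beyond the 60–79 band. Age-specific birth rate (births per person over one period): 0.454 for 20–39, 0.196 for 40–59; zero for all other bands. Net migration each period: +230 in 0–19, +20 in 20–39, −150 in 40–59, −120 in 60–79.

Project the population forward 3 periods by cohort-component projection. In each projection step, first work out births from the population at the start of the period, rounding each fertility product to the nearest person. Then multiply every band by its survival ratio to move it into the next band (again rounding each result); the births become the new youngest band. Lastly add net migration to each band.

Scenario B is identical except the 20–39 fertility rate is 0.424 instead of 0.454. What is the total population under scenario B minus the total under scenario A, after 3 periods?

-1558

— Period 1 —
Births: 21400 × 0.454 = 9716  |  5000 × 0.196 = 980 — total 10696
20–39: 14100 × 0.966 = 13621
40–59: 21400 × 0.938 = 20073
60–79: 5000 × 0.929 = 4645
Net migration: 0–19 + 230 → 10926; 20–39 + 20 → 13641; 40–59 − 150 → 19923; 60–79 − 120 → 4525
→ [10926, 13641, 19923, 4525]
— Period 2 —
Births: 13641 × 0.454 = 6193  |  19923 × 0.196 = 3905 — total 10098
20–39: 10926 × 0.966 = 10555
40–59: 13641 × 0.938 = 12795
60–79: 19923 × 0.929 = 18508
Net migration: 0–19 + 230 → 10328; 20–39 + 20 → 10575; 40–59 − 150 → 12645; 60–79 − 120 → 18388
→ [10328, 10575, 12645, 18388]
— Period 3 —
Births: 10575 × 0.454 = 4801  |  12645 × 0.196 = 2478 — total 7279
20–39: 10328 × 0.966 = 9977
40–59: 10575 × 0.938 = 9919
60–79: 12645 × 0.929 = 11747
Net migration: 0–19 + 230 → 7509; 20–39 + 20 → 9997; 40–59 − 150 → 9769; 60–79 − 120 → 11627
→ [7509, 9997, 9769, 11627]
Scenario A total after 3 periods: 38902
Scenario B projection —
— Period 1 —
Births: 21400 × 0.424 = 9074  |  5000 × 0.196 = 980 — total 10054
20–39: 14100 × 0.966 = 13621
40–59: 21400 × 0.938 = 20073
60–79: 5000 × 0.929 = 4645
Net migration: 0–19 + 230 → 10284; 20–39 + 20 → 13641; 40–59 − 150 → 19923; 60–79 − 120 → 4525
→ [10284, 13641, 19923, 4525]
— Period 2 —
Births: 13641 × 0.424 = 5784  |  19923 × 0.196 = 3905 — total 9689
20–39: 10284 × 0.966 = 9934
40–59: 13641 × 0.938 = 12795
60–79: 19923 × 0.929 = 18508
Net migration: 0–19 + 230 → 9919; 20–39 + 20 → 9954; 40–59 − 150 → 12645; 60–79 − 120 → 18388
→ [9919, 9954, 12645, 18388]
— Period 3 —
Births: 9954 × 0.424 = 4220  |  12645 × 0.196 = 2478 — total 6698
20–39: 9919 × 0.966 = 9582
40–59: 9954 × 0.938 = 9337
60–79: 12645 × 0.929 = 11747
Net migration: 0–19 + 230 → 6928; 20–39 + 20 → 9602; 40–59 − 150 → 9187; 60–79 − 120 → 11627
→ [6928, 9602, 9187, 11627]
Scenario B total after 3 periods: 37344
Difference B − A = 37344 − 38902 = -1558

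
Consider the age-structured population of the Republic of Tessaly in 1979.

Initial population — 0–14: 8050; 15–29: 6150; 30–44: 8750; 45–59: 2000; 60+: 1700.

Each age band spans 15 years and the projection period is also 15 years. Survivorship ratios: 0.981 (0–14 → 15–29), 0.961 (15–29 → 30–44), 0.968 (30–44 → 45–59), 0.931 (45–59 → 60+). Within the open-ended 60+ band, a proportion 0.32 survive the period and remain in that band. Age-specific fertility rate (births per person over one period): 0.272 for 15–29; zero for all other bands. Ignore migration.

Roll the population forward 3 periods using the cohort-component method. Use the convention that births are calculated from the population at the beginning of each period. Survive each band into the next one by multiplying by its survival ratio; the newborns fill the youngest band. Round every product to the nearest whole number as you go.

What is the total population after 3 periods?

(Bands numbered youngest = 1 to oldest = 5.)
After projecting period 1:
Births: 6150 × 0.272 = 1673
Band 2: 8050 × 0.981 = 7897
Band 3: 6150 × 0.961 = 5910
Band 4: 8750 × 0.968 = 8470
Band 5: 2000 × 0.931 + 1700 × 0.32 = 1862 + 544 = 2406
End of period: [1673, 7897, 5910, 8470, 2406]
After projecting period 2:
Births: 7897 × 0.272 = 2148
Band 2: 1673 × 0.981 = 1641
Band 3: 7897 × 0.961 = 7589
Band 4: 5910 × 0.968 = 5721
Band 5: 8470 × 0.931 + 2406 × 0.32 = 7886 + 770 = 8656
End of period: [2148, 1641, 7589, 5721, 8656]
After projecting period 3:
Births: 1641 × 0.272 = 446
Band 2: 2148 × 0.981 = 2107
Band 3: 1641 × 0.961 = 1577
Band 4: 7589 × 0.968 = 7346
Band 5: 5721 × 0.931 + 8656 × 0.32 = 5326 + 2770 = 8096
End of period: [446, 2107, 1577, 7346, 8096]
Total after period 3: 446 + 2107 + 1577 + 7346 + 8096 = 19572

19572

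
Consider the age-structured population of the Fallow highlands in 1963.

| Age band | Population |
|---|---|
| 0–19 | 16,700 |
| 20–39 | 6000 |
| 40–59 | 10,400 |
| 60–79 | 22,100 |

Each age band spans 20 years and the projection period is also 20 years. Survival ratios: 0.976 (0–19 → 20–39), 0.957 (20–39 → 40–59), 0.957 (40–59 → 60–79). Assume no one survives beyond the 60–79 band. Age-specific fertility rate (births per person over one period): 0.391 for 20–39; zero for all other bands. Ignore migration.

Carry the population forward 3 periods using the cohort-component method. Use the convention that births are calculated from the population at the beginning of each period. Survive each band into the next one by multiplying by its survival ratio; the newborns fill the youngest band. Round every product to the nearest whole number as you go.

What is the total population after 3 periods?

24234

Numbering the groups 1..4 from youngest to oldest:
Period 1:
Births: 6000 × 0.391 = 2346
Group 2: 16700 × 0.976 = 16299
Group 3: 6000 × 0.957 = 5742
Group 4: 10400 × 0.957 = 9953
Population now: 0–19=2346, 20–39=16299, 40–59=5742, 60–79=9953
Period 2:
Births: 16299 × 0.391 = 6373
Group 2: 2346 × 0.976 = 2290
Group 3: 16299 × 0.957 = 15598
Group 4: 5742 × 0.957 = 5495
Population now: 0–19=6373, 20–39=2290, 40–59=15598, 60–79=5495
Period 3:
Births: 2290 × 0.391 = 895
Group 2: 6373 × 0.976 = 6220
Group 3: 2290 × 0.957 = 2192
Group 4: 15598 × 0.957 = 14927
Population now: 0–19=895, 20–39=6220, 40–59=2192, 60–79=14927
Total after period 3: 895 + 6220 + 2192 + 14927 = 24234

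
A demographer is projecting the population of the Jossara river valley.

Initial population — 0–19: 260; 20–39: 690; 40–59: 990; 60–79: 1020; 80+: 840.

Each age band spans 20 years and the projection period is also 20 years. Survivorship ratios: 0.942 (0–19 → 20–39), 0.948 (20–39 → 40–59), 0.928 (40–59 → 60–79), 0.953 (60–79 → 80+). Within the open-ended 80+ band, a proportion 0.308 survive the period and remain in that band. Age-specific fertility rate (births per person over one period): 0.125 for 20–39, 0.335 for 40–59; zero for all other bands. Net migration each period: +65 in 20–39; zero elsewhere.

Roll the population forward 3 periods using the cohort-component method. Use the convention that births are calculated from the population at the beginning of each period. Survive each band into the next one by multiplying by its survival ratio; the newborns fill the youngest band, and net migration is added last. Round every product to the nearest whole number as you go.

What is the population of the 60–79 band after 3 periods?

273

[period 1]
Births: 690 × 0.125 = 86  |  990 × 0.335 = 332 → total 418
20–39: 260 × 0.942 = 245
40–59: 690 × 0.948 = 654
60–79: 990 × 0.928 = 919
80+: 1020 × 0.953 + 840 × 0.308 = 972 + 259 = 1231
Net migration: 20–39 + 65 → 310
End of period: [418, 310, 654, 919, 1231]
[period 2]
Births: 310 × 0.125 = 39  |  654 × 0.335 = 219 → total 258
20–39: 418 × 0.942 = 394
40–59: 310 × 0.948 = 294
60–79: 654 × 0.928 = 607
80+: 919 × 0.953 + 1231 × 0.308 = 876 + 379 = 1255
Net migration: 20–39 + 65 → 459
End of period: [258, 459, 294, 607, 1255]
[period 3]
Births: 459 × 0.125 = 57  |  294 × 0.335 = 98 → total 155
20–39: 258 × 0.942 = 243
40–59: 459 × 0.948 = 435
60–79: 294 × 0.928 = 273
80+: 607 × 0.953 + 1255 × 0.308 = 578 + 387 = 965
Net migration: 20–39 + 65 → 308
End of period: [155, 308, 435, 273, 965]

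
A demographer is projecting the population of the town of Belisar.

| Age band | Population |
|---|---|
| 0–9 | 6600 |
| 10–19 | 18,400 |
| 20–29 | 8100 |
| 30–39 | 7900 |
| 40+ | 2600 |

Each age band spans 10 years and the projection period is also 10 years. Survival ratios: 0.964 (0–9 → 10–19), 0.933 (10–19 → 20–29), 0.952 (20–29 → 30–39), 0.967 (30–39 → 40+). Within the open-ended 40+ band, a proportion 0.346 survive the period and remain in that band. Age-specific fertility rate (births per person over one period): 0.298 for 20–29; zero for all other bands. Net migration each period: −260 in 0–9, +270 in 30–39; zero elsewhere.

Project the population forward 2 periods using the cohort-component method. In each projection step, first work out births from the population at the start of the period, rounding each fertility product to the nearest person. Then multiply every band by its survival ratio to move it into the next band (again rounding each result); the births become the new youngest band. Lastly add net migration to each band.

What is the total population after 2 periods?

Call the bands 1 to 5, youngest first.
— Period 1 —
Births: 8100 × 0.298 = 2414
Band 2: 6600 × 0.964 = 6362
Band 3: 18400 × 0.933 = 17167
Band 4: 8100 × 0.952 = 7711
Band 5: 7900 × 0.967 + 2600 × 0.346 = 7639 + 900 = 8539
Net migration: Band 1 − 260 → 2154; Band 4 + 270 → 7981
Population now: 0–9=2154, 10–19=6362, 20–29=17167, 30–39=7981, 40+=8539
— Period 2 —
Births: 17167 × 0.298 = 5116
Band 2: 2154 × 0.964 = 2076
Band 3: 6362 × 0.933 = 5936
Band 4: 17167 × 0.952 = 16343
Band 5: 7981 × 0.967 + 8539 × 0.346 = 7718 + 2954 = 10672
Net migration: Band 1 − 260 → 4856; Band 4 + 270 → 16613
Population now: 0–9=4856, 10–19=2076, 20–29=5936, 30–39=16613, 40+=10672
Total after period 2: 4856 + 2076 + 5936 + 16613 + 10672 = 40153

40153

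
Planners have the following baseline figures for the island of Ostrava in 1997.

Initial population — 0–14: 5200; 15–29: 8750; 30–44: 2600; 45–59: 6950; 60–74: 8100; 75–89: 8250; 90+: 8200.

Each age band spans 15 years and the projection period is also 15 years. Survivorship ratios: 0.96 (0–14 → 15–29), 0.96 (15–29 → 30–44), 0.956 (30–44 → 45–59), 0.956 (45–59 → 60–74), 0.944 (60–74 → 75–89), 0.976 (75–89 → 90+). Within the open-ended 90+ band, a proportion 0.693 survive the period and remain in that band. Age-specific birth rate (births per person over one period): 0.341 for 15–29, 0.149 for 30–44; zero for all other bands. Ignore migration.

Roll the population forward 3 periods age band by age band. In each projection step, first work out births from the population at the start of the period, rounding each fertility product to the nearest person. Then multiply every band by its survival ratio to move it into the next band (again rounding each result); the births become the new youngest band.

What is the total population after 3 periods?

[period 1]
Births: 8750 × 0.341 = 2984  |  2600 × 0.149 = 387 → total 3371
15–29: 5200 × 0.96 = 4992
30–44: 8750 × 0.96 = 8400
45–59: 2600 × 0.956 = 2486
60–74: 6950 × 0.956 = 6644
75–89: 8100 × 0.944 = 7646
90+: 8250 × 0.976 + 8200 × 0.693 = 8052 + 5683 = 13735
→ [3371, 4992, 8400, 2486, 6644, 7646, 13735]
[period 2]
Births: 4992 × 0.341 = 1702  |  8400 × 0.149 = 1252 → total 2954
15–29: 3371 × 0.96 = 3236
30–44: 4992 × 0.96 = 4792
45–59: 8400 × 0.956 = 8030
60–74: 2486 × 0.956 = 2377
75–89: 6644 × 0.944 = 6272
90+: 7646 × 0.976 + 13735 × 0.693 = 7462 + 9518 = 16980
→ [2954, 3236, 4792, 8030, 2377, 6272, 16980]
[period 3]
Births: 3236 × 0.341 = 1103  |  4792 × 0.149 = 714 → total 1817
15–29: 2954 × 0.96 = 2836
30–44: 3236 × 0.96 = 3107
45–59: 4792 × 0.956 = 4581
60–74: 8030 × 0.956 = 7677
75–89: 2377 × 0.944 = 2244
90+: 6272 × 0.976 + 16980 × 0.693 = 6121 + 11767 = 17888
→ [1817, 2836, 3107, 4581, 7677, 2244, 17888]
Total after period 3: 1817 + 2836 + 3107 + 4581 + 7677 + 2244 + 17888 = 40150

40150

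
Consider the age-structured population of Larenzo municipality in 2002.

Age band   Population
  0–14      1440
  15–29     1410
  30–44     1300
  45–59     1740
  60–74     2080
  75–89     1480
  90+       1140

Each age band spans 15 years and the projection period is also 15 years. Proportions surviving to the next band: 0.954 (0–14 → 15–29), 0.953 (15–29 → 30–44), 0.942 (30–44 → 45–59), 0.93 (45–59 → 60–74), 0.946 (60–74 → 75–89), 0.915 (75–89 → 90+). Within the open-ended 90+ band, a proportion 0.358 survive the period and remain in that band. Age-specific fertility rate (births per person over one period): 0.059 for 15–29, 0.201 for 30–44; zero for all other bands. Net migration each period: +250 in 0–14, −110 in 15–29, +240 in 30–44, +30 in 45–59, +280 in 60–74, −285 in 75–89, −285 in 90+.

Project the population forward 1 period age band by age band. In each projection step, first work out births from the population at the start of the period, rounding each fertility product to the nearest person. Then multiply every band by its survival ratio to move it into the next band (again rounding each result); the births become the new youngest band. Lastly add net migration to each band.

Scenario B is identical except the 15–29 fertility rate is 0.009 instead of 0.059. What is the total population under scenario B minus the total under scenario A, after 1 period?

-70

Call the bands 1 to 7, youngest first.
[period 1]
Births: 1410 × 0.059 = 83  |  1300 × 0.201 = 261 → total 344
Band 2: 1440 × 0.954 = 1374
Band 3: 1410 × 0.953 = 1344
Band 4: 1300 × 0.942 = 1225
Band 5: 1740 × 0.93 = 1618
Band 6: 2080 × 0.946 = 1968
Band 7: 1480 × 0.915 + 1140 × 0.358 = 1354 + 408 = 1762
Net migration: Band 1 + 250 → 594; Band 2 − 110 → 1264; Band 3 + 240 → 1584; Band 4 + 30 → 1255; Band 5 + 280 → 1898; Band 6 − 285 → 1683; Band 7 − 285 → 1477
Population now: 0–14=594, 15–29=1264, 30–44=1584, 45–59=1255, 60–74=1898, 75–89=1683, 90+=1477
Scenario A total after 1 period: 9755
Scenario B projection —
[period 1]
Births: 1410 × 0.009 = 13  |  1300 × 0.201 = 261 → total 274
Band 2: 1440 × 0.954 = 1374
Band 3: 1410 × 0.953 = 1344
Band 4: 1300 × 0.942 = 1225
Band 5: 1740 × 0.93 = 1618
Band 6: 2080 × 0.946 = 1968
Band 7: 1480 × 0.915 + 1140 × 0.358 = 1354 + 408 = 1762
Net migration: Band 1 + 250 → 524; Band 2 − 110 → 1264; Band 3 + 240 → 1584; Band 4 + 30 → 1255; Band 5 + 280 → 1898; Band 6 − 285 → 1683; Band 7 − 285 → 1477
Population now: 0–14=524, 15–29=1264, 30–44=1584, 45–59=1255, 60–74=1898, 75–89=1683, 90+=1477
Scenario B total after 1 period: 9685
Difference B − A = 9685 − 9755 = -70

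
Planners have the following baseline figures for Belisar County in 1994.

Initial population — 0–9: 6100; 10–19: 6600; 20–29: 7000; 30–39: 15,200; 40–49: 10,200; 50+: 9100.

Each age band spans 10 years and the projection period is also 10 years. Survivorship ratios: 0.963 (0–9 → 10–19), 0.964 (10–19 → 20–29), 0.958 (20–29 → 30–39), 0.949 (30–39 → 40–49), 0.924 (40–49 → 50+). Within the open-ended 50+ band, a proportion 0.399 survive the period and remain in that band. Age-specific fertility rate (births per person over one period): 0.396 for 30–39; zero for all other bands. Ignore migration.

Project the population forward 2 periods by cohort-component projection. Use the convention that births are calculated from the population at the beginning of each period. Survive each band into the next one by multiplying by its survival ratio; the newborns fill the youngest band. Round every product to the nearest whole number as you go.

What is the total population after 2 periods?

45112

Period 1:
Births: 15200 × 0.396 = 6019
10–19: 6100 × 0.963 = 5874
20–29: 6600 × 0.964 = 6362
30–39: 7000 × 0.958 = 6706
40–49: 15200 × 0.949 = 14425
50+: 10200 × 0.924 + 9100 × 0.399 = 9425 + 3631 = 13056
→ [6019, 5874, 6362, 6706, 14425, 13056]
Period 2:
Births: 6706 × 0.396 = 2656
10–19: 6019 × 0.963 = 5796
20–29: 5874 × 0.964 = 5663
30–39: 6362 × 0.958 = 6095
40–49: 6706 × 0.949 = 6364
50+: 14425 × 0.924 + 13056 × 0.399 = 13329 + 5209 = 18538
→ [2656, 5796, 5663, 6095, 6364, 18538]
Total after period 2: 2656 + 5796 + 5663 + 6095 + 6364 + 18538 = 45112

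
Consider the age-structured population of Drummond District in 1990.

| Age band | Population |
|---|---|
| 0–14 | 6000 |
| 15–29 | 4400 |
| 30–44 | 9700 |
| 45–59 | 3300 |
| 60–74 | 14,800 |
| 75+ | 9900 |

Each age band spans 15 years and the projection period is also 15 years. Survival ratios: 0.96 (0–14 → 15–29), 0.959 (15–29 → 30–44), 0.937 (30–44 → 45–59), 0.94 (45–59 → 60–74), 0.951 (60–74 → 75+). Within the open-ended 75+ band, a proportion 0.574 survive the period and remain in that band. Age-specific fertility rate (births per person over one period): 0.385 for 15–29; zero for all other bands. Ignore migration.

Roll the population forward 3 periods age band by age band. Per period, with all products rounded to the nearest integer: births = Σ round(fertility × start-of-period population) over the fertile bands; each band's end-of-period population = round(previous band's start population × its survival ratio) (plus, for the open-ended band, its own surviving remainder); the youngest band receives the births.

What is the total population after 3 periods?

29535

Period 1.
Births: 4400 * 0.385 = 1694
15–29: 6000 * 0.96 = 5760
30–44: 4400 * 0.959 = 4220
45–59: 9700 * 0.937 = 9089
60–74: 3300 * 0.94 = 3102
75+: 14800 * 0.951 + 9900 * 0.574 = 14075 + 5683 = 19758
Population now: 0–14=1694, 15–29=5760, 30–44=4220, 45–59=9089, 60–74=3102, 75+=19758
Period 2.
Births: 5760 * 0.385 = 2218
15–29: 1694 * 0.96 = 1626
30–44: 5760 * 0.959 = 5524
45–59: 4220 * 0.937 = 3954
60–74: 9089 * 0.94 = 8544
75+: 3102 * 0.951 + 19758 * 0.574 = 2950 + 11341 = 14291
Population now: 0–14=2218, 15–29=1626, 30–44=5524, 45–59=3954, 60–74=8544, 75+=14291
Period 3.
Births: 1626 * 0.385 = 626
15–29: 2218 * 0.96 = 2129
30–44: 1626 * 0.959 = 1559
45–59: 5524 * 0.937 = 5176
60–74: 3954 * 0.94 = 3717
75+: 8544 * 0.951 + 14291 * 0.574 = 8125 + 8203 = 16328
Population now: 0–14=626, 15–29=2129, 30–44=1559, 45–59=5176, 60–74=3717, 75+=16328
Total after period 3: 626 + 2129 + 1559 + 5176 + 3717 + 16328 = 29535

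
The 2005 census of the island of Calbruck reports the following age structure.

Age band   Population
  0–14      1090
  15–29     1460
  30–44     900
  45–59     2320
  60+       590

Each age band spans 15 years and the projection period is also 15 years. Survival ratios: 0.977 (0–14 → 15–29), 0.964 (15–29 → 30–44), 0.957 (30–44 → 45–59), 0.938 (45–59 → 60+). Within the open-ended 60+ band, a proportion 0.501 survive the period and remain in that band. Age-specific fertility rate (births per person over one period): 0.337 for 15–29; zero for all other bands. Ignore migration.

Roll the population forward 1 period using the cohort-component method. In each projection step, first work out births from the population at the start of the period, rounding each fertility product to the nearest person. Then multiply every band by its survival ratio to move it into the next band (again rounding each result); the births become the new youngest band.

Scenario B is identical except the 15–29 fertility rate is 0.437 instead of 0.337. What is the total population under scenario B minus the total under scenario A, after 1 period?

— Period 1 —
Births: 1460 × 0.337 = 492
15–29: 1090 × 0.977 = 1065
30–44: 1460 × 0.964 = 1407
45–59: 900 × 0.957 = 861
60+: 2320 × 0.938 + 590 × 0.501 = 2176 + 296 = 2472
Giving 492 / 1065 / 1407 / 861 / 2472.
Scenario A total after 1 period: 6297
Scenario B projection —
— Period 1 —
Births: 1460 × 0.437 = 638
15–29: 1090 × 0.977 = 1065
30–44: 1460 × 0.964 = 1407
45–59: 900 × 0.957 = 861
60+: 2320 × 0.938 + 590 × 0.501 = 2176 + 296 = 2472
Giving 638 / 1065 / 1407 / 861 / 2472.
Scenario B total after 1 period: 6443
Difference B − A = 6443 − 6297 = 146

146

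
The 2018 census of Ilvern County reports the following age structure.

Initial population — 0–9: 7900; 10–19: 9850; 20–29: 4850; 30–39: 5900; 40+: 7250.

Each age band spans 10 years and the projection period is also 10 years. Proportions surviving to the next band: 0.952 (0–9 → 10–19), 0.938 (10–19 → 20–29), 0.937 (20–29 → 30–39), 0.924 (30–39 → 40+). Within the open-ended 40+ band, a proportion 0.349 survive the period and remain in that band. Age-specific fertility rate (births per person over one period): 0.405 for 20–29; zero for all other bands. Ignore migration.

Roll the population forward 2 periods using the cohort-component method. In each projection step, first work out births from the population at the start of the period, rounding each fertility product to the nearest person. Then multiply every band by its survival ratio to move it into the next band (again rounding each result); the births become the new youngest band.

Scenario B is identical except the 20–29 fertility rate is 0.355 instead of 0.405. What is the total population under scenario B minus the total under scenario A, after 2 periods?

Period 1.
Births: 4850 × 0.405 = 1964
10–19: 7900 × 0.952 = 7521
20–29: 9850 × 0.938 = 9239
30–39: 4850 × 0.937 = 4544
40+: 5900 × 0.924 + 7250 × 0.349 = 5452 + 2530 = 7982
Giving 1964 / 7521 / 9239 / 4544 / 7982.
Period 2.
Births: 9239 × 0.405 = 3742
10–19: 1964 × 0.952 = 1870
20–29: 7521 × 0.938 = 7055
30–39: 9239 × 0.937 = 8657
40+: 4544 × 0.924 + 7982 × 0.349 = 4199 + 2786 = 6985
Giving 3742 / 1870 / 7055 / 8657 / 6985.
Scenario A total after 2 periods: 28309
Scenario B projection —
Period 1.
Births: 4850 × 0.355 = 1722
10–19: 7900 × 0.952 = 7521
20–29: 9850 × 0.938 = 9239
30–39: 4850 × 0.937 = 4544
40+: 5900 × 0.924 + 7250 × 0.349 = 5452 + 2530 = 7982
Giving 1722 / 7521 / 9239 / 4544 / 7982.
Period 2.
Births: 9239 × 0.355 = 3280
10–19: 1722 × 0.952 = 1639
20–29: 7521 × 0.938 = 7055
30–39: 9239 × 0.937 = 8657
40+: 4544 × 0.924 + 7982 × 0.349 = 4199 + 2786 = 6985
Giving 3280 / 1639 / 7055 / 8657 / 6985.
Scenario B total after 2 periods: 27616
Difference B − A = 27616 − 28309 = -693

-693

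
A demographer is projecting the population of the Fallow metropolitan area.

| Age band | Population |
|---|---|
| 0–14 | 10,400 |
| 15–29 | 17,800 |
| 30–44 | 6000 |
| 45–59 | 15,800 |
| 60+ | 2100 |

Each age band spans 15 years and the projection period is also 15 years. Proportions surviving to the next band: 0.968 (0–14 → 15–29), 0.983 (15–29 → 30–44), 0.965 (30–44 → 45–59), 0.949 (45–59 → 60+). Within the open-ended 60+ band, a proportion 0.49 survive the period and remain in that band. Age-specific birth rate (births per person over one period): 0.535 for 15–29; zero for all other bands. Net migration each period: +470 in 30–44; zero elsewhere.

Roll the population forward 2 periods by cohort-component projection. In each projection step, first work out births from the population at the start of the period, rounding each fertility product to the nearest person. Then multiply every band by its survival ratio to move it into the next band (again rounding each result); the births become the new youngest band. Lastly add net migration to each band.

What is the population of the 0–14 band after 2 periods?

5386

After projecting period 1:
Births: 17800 * 0.535 = 9523
15–29: 10400 * 0.968 = 10067
30–44: 17800 * 0.983 = 17497
45–59: 6000 * 0.965 = 5790
60+: 15800 * 0.949 + 2100 * 0.49 = 14994 + 1029 = 16023
Net migration: 30–44 + 470 → 17967
→ [9523, 10067, 17967, 5790, 16023]
After projecting period 2:
Births: 10067 * 0.535 = 5386
15–29: 9523 * 0.968 = 9218
30–44: 10067 * 0.983 = 9896
45–59: 17967 * 0.965 = 17338
60+: 5790 * 0.949 + 16023 * 0.49 = 5495 + 7851 = 13346
Net migration: 30–44 + 470 → 10366
→ [5386, 9218, 10366, 17338, 13346]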